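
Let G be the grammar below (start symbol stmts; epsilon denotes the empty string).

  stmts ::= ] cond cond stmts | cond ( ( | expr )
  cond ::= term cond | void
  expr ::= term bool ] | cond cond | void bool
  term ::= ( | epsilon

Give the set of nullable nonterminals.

Directly nullable (have an epsilon-production): term.
No other nonterminal has a production whose RHS symbols are all nullable.

{ term }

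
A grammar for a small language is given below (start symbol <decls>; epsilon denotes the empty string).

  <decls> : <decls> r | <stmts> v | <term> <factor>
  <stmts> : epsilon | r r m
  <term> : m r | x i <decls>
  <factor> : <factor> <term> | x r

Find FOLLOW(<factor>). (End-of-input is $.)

{ $, m, r, x }

In <decls> : <term> <factor>: <factor> is at the end, add FOLLOW(<decls>) = { $, m, r, x }.
In <factor> : <factor> <term>: add FIRST(<term>) = { m, x }.
Union: FOLLOW(<factor>) = { $, m, r, x }.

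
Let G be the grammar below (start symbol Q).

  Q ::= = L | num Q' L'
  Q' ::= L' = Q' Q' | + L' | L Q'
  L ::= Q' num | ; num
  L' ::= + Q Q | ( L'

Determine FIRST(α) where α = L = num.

{ (, +, ; }

Add FIRST(L) = { (, +, ; }; L is not nullable, stop.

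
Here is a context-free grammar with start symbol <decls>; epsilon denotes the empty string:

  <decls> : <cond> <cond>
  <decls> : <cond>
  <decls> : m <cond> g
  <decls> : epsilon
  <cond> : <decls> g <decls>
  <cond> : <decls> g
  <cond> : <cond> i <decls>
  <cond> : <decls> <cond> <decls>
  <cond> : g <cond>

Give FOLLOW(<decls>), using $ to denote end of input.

{ $, g, i, m }

<decls> is the start symbol, so $ ∈ FOLLOW(<decls>).
In <cond> : <decls> g <decls>: add FIRST(g <decls>) = { g }.
In <cond> : <decls> g <decls>: <decls> is at the end, add FOLLOW(<cond>) = { $, g, i, m }.
In <cond> : <decls> g: add FIRST(g) = { g }.
In <cond> : <cond> i <decls>: <decls> is at the end, add FOLLOW(<cond>) = { $, g, i, m }.
In <cond> : <decls> <cond> <decls>: add FIRST(<cond> <decls>) = { g, m }.
In <cond> : <decls> <cond> <decls>: <decls> is at the end, add FOLLOW(<cond>) = { $, g, i, m }.
Union: FOLLOW(<decls>) = { $, g, i, m }.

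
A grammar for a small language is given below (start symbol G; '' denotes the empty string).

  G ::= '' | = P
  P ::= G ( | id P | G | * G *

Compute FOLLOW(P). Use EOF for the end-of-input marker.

{ EOF, (, * }

In G ::= = P: P is at the end, add FOLLOW(G) = { EOF, (, * }.
In P ::= id P: P is at the end, add FOLLOW(P) = { EOF, (, * }.
Union: FOLLOW(P) = { EOF, (, * }.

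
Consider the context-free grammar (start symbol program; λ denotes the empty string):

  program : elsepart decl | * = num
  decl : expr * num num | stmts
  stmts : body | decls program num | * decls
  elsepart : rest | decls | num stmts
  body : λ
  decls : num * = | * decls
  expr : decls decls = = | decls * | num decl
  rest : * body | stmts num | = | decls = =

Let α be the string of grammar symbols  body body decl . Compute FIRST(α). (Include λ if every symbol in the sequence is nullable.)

{ *, num, λ }

Add FIRST(body)\{λ} = {  }; body is nullable, continue.
Add FIRST(body)\{λ} = {  }; body is nullable, continue.
Add FIRST(decl)\{λ} = { *, num }; decl is nullable, continue.
Every symbol is nullable, so include λ.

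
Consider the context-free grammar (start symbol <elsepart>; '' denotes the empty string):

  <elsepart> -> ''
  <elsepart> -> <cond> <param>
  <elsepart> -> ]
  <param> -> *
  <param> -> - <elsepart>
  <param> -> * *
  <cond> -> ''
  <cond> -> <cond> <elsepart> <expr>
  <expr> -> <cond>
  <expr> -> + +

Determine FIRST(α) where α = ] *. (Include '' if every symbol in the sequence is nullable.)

{ ] }

] is a terminal; add {]} and stop.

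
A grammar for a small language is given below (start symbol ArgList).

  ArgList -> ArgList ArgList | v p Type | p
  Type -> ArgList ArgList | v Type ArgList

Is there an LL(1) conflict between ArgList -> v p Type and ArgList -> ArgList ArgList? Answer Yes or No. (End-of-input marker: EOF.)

Yes

FIRST(v p Type) = { v } and FIRST(ArgList ArgList) = { p, v }.
Both contain v, so the two alternatives are not disjoint — LL(1) conflict.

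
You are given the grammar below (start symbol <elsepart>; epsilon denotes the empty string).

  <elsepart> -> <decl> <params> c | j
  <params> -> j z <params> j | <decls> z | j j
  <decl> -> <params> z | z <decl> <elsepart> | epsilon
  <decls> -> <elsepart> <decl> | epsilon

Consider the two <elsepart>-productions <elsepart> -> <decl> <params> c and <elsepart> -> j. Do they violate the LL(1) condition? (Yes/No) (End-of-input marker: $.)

Yes

FIRST(<decl> <params> c) = { j, z } and FIRST(j) = { j }.
Both contain j, so the two alternatives are not disjoint — LL(1) conflict.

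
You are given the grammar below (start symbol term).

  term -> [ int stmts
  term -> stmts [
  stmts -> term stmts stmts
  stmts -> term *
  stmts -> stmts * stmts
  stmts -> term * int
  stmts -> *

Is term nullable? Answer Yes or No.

No

No nonterminal in this grammar is nullable.
No production of term has an RHS whose symbols are all nullable, so term is not nullable.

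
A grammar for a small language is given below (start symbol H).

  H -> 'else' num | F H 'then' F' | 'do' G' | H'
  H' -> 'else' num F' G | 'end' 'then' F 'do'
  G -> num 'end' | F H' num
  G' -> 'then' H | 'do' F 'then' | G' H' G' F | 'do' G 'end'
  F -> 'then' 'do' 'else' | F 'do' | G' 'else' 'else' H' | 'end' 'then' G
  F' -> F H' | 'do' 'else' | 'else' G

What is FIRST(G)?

G -> num 'end' contributes {num}.
From G -> F H' num: add FIRST(F) = { 'do', 'end', 'then' }.
Union: FIRST(G) = { 'do', 'end', 'then', num }.

{ 'do', 'end', 'then', num }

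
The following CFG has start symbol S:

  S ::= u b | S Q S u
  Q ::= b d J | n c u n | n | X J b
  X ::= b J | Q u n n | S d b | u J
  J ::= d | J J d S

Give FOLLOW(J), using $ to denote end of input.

{ b, d, u }

In Q ::= b d J: J is at the end, add FOLLOW(Q) = { u }.
In Q ::= X J b: add FIRST(b) = { b }.
In X ::= b J: J is at the end, add FOLLOW(X) = { d }.
In X ::= u J: J is at the end, add FOLLOW(X) = { d }.
In J ::= J J d S: add FIRST(J d S) = { d }.
In J ::= J J d S: add FIRST(d S) = { d }.
Union: FOLLOW(J) = { b, d, u }.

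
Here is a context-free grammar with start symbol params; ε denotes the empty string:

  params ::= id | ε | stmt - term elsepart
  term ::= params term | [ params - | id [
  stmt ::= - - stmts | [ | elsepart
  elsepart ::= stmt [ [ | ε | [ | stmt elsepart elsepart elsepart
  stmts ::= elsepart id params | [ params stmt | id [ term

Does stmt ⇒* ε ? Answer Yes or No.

stmt ::= elsepart and each of elsepart is nullable, so stmt ⇒* ε.

Yes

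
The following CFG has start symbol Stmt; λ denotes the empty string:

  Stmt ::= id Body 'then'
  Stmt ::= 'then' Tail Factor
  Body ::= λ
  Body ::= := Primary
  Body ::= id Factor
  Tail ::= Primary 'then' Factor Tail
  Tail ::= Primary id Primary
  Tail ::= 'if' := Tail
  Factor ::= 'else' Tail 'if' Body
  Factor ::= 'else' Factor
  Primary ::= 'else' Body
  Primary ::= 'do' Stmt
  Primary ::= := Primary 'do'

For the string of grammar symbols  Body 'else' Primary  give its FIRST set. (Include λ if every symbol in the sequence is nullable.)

Add FIRST(Body)\{λ} = { :=, id }; Body is nullable, continue.
'else' is a terminal; add {'else'} and stop.

{ 'else', :=, id }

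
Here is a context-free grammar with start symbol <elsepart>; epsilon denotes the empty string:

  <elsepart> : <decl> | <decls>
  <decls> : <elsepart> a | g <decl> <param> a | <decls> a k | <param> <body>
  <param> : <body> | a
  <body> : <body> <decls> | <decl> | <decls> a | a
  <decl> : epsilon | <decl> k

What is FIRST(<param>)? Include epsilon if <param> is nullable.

{ a, g, k, epsilon }

From <param> : <body>: add FIRST(<body>) = { a, g, k, epsilon } (including epsilon since <body> is nullable).
<param> : a contributes {a}.
Union: FIRST(<param>) = { a, g, k, epsilon }.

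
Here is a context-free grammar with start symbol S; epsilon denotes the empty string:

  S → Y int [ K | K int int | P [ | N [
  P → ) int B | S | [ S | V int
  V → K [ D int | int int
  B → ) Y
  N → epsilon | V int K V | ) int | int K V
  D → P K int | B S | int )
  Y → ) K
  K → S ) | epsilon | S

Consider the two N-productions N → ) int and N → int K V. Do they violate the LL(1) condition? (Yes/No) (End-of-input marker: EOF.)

FIRST() int) = { ) } and FIRST(int K V) = { int }.
The FIRST sets are disjoint and neither alternative is nullable — no conflict.

No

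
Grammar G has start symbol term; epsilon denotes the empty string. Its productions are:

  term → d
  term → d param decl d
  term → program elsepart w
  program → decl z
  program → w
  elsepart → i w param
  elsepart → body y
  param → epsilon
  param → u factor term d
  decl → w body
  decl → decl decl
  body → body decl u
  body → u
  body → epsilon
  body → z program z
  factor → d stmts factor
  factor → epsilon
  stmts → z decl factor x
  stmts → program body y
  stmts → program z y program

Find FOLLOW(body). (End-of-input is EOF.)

In elsepart → body y: add FIRST(y) = { y }.
In decl → w body: body is at the end, add FOLLOW(decl) = { d, u, w, x, z }.
In body → body decl u: add FIRST(decl u) = { w }.
In stmts → program body y: add FIRST(y) = { y }.
Union: FOLLOW(body) = { d, u, w, x, y, z }.

{ d, u, w, x, y, z }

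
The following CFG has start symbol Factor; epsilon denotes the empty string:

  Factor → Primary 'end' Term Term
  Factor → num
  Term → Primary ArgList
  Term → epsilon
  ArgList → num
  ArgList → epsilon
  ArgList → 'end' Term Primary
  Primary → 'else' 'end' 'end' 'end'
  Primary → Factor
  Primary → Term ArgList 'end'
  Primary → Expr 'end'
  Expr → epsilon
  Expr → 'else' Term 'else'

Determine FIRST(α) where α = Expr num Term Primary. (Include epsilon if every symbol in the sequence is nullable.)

{ 'else', num }

Add FIRST(Expr)\{epsilon} = { 'else' }; Expr is nullable, continue.
num is a terminal; add {num} and stop.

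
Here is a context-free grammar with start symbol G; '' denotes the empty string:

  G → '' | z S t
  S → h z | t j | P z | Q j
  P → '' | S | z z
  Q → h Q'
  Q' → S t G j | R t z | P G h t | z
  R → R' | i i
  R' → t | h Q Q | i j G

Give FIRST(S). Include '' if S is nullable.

S → h z contributes {h}.
S → t j contributes {t}.
From S → P z: P nullable, take FIRST(P) ∪ {z} = { h, t, z }.
From S → Q j: add FIRST(Q) = { h }.
Union: FIRST(S) = { h, t, z }.

{ h, t, z }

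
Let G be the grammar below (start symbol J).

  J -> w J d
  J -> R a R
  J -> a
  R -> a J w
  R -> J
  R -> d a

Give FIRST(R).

{ a, d, w }

R -> a J w contributes {a}.
From R -> J: add FIRST(J) = { a, d, w }.
R -> d a contributes {d}.
Union: FIRST(R) = { a, d, w }.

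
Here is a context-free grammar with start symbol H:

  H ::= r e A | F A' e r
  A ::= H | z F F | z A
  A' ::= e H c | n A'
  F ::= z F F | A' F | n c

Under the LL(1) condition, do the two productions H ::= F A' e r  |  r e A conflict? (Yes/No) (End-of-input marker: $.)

No

FIRST(F A' e r) = { e, n, z } and FIRST(r e A) = { r }.
The FIRST sets are disjoint and neither alternative is nullable — no conflict.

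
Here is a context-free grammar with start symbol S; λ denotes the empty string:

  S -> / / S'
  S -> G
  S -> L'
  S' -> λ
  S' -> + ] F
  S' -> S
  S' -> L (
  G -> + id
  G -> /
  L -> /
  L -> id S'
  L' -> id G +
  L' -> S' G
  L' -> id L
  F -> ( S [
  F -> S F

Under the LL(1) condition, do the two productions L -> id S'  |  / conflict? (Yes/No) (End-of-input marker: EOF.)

FIRST(id S') = { id } and FIRST(/) = { / }.
The FIRST sets are disjoint and neither alternative is nullable — no conflict.

No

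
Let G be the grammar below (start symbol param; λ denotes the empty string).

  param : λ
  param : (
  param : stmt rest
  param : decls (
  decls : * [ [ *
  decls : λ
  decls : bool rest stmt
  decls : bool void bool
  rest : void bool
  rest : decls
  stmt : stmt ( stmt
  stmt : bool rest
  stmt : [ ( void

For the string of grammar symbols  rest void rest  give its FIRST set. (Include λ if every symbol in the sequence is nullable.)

Add FIRST(rest)\{λ} = { *, bool, void }; rest is nullable, continue.
void is a terminal; add {void} and stop.

{ *, bool, void }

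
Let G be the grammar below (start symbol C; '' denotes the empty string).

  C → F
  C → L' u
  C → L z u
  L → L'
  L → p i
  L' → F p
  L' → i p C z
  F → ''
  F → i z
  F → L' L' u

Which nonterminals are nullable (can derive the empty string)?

Directly nullable (have an ''-production): F.
C → F with every symbol nullable, so C is nullable.
No other nonterminal has a production whose RHS symbols are all nullable.

{ C, F }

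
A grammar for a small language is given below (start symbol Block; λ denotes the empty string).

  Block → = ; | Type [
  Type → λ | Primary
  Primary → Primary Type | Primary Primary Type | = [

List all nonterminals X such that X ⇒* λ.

Directly nullable (have an λ-production): Type.
No other nonterminal has a production whose RHS symbols are all nullable.

{ Type }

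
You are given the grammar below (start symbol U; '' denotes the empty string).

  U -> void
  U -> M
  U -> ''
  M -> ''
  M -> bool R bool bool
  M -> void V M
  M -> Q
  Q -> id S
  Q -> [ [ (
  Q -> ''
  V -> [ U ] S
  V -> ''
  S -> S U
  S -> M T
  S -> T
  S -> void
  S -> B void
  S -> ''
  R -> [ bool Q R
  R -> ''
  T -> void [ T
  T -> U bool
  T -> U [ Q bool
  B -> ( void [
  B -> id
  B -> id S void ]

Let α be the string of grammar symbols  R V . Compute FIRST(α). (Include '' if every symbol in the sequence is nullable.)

{ [, '' }

Add FIRST(R)\{''} = { [ }; R is nullable, continue.
Add FIRST(V)\{''} = { [ }; V is nullable, continue.
Every symbol is nullable, so include ''.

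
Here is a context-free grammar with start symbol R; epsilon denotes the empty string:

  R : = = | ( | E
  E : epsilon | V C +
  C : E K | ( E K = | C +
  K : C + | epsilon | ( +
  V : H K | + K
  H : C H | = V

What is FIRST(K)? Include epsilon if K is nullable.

{ (, +, =, epsilon }

From K : C +: C nullable, take FIRST(C) ∪ {+} = { (, +, = }.
K : epsilon contributes epsilon.
K : ( + contributes {(}.
Union: FIRST(K) = { (, +, =, epsilon }.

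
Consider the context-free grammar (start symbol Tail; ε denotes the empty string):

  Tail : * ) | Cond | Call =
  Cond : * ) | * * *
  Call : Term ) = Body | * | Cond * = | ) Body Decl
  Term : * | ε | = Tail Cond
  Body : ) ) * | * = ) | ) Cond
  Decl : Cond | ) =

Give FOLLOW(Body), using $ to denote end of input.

In Call : Term ) = Body: Body is at the end, add FOLLOW(Call) = { = }.
In Call : ) Body Decl: add FIRST(Decl) = { ), * }.
Union: FOLLOW(Body) = { ), *, = }.

{ ), *, = }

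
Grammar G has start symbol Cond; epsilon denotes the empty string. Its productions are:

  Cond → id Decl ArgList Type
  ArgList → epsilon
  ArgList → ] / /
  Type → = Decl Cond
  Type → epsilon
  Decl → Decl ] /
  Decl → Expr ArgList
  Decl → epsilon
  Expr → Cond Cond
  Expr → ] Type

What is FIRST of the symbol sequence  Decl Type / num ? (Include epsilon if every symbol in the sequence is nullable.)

{ /, =, ], id }

Add FIRST(Decl)\{epsilon} = { ], id }; Decl is nullable, continue.
Add FIRST(Type)\{epsilon} = { = }; Type is nullable, continue.
/ is a terminal; add {/} and stop.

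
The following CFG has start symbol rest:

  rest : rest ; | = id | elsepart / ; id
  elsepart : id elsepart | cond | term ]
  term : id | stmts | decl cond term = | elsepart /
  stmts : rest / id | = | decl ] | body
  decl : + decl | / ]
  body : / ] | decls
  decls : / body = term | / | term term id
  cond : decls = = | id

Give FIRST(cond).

{ +, /, =, id }

From cond : decls = =: add FIRST(decls) = { +, /, =, id }.
cond : id contributes {id}.
Union: FIRST(cond) = { +, /, =, id }.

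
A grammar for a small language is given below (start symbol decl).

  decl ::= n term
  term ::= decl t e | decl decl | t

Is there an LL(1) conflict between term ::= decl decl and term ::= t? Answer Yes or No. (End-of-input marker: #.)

No

FIRST(decl decl) = { n } and FIRST(t) = { t }.
The FIRST sets are disjoint and neither alternative is nullable — no conflict.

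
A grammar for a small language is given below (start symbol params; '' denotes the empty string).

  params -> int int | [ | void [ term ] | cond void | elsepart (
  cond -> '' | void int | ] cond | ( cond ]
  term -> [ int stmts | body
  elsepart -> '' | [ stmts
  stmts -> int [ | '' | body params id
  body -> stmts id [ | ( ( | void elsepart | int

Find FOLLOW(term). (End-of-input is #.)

In params -> void [ term ]: add FIRST(]) = { ] }.
Union: FOLLOW(term) = { ] }.

{ ] }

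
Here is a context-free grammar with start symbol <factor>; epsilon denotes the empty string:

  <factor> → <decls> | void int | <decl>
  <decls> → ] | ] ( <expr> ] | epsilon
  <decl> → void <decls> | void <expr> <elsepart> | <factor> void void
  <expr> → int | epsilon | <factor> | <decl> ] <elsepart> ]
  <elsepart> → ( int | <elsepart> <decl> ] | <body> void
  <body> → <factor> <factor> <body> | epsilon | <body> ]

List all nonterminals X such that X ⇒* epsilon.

{ <body>, <decls>, <expr>, <factor> }

Directly nullable (have an epsilon-production): <decls>, <expr>, <body>.
<factor> → <decls> with every symbol nullable, so <factor> is nullable.
No other nonterminal has a production whose RHS symbols are all nullable.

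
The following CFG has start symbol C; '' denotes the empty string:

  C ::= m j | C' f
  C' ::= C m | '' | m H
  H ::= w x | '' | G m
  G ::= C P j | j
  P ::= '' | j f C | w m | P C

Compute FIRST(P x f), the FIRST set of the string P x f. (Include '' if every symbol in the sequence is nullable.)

{ f, j, m, w, x }

Add FIRST(P)\{''} = { f, j, m, w }; P is nullable, continue.
x is a terminal; add {x} and stop.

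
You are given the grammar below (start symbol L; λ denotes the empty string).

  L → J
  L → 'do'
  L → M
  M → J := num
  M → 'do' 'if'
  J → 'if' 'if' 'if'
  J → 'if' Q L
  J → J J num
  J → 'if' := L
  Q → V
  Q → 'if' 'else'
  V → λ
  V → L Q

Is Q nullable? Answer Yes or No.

Q → V and each of V is nullable, so Q ⇒* λ.

Yes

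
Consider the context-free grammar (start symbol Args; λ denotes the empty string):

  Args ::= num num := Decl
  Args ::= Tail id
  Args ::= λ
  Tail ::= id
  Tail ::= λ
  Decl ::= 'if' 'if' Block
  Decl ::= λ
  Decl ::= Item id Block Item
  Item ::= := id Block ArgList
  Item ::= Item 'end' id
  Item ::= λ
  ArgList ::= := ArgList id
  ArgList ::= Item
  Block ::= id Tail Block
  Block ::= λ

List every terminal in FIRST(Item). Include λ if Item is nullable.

{ 'end', :=, λ }

Item ::= := id Block ArgList contributes {:=}.
From Item ::= Item 'end' id: Item nullable, take FIRST(Item) ∪ {'end'} = { 'end', := }.
Item ::= λ contributes λ.
Union: FIRST(Item) = { 'end', :=, λ }.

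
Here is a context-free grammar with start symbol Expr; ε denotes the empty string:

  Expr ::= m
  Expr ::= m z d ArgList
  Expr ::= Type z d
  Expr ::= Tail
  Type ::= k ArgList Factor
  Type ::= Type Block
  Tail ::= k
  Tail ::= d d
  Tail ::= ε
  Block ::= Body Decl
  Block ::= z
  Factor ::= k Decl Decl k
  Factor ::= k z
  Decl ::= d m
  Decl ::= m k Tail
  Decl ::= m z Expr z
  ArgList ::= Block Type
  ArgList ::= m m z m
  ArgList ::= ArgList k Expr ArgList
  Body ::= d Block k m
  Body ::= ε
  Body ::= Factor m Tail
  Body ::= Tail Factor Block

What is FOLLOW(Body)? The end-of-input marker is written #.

{ d, m }

In Block ::= Body Decl: add FIRST(Decl) = { d, m }.
Union: FOLLOW(Body) = { d, m }.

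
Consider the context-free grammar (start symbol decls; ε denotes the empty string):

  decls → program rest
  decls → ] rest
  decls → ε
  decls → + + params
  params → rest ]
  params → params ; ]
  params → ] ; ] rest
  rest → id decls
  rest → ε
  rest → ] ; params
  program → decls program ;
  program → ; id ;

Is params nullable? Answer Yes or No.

Nullable nonterminals: decls, rest.
No production of params has an RHS whose symbols are all nullable, so params is not nullable.

No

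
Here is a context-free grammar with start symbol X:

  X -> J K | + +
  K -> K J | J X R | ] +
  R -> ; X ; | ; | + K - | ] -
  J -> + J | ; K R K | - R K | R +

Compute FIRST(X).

From X -> J K: add FIRST(J) = { +, -, ;, ] }.
X -> + + contributes {+}.
Union: FIRST(X) = { +, -, ;, ] }.

{ +, -, ;, ] }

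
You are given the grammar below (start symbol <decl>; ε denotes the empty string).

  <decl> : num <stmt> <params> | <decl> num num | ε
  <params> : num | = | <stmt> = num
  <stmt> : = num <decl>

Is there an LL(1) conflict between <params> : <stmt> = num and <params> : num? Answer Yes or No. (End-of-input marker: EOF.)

No

FIRST(<stmt> = num) = { = } and FIRST(num) = { num }.
The FIRST sets are disjoint and neither alternative is nullable — no conflict.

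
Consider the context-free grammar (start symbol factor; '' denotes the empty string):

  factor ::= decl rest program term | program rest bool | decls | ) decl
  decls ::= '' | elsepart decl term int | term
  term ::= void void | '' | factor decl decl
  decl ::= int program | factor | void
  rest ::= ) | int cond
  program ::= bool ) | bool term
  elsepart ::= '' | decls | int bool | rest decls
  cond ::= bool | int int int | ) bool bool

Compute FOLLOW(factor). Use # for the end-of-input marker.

{ #, ), bool, int, void }

factor is the start symbol, so # ∈ FOLLOW(factor).
In term ::= factor decl decl: add FIRST(decl decl)\{''} = { ), bool, int, void }.
  Since decl decl is nullable, also add FOLLOW(term) = { #, ), bool, int, void }.
In decl ::= factor: factor is at the end, add FOLLOW(decl) = { #, ), bool, int, void }.
Union: FOLLOW(factor) = { #, ), bool, int, void }.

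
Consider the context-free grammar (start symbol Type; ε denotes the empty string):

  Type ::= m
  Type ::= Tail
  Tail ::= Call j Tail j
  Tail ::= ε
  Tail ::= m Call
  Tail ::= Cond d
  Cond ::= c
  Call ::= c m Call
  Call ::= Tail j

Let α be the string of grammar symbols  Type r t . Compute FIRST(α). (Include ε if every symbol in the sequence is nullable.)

Add FIRST(Type)\{ε} = { c, j, m }; Type is nullable, continue.
r is a terminal; add {r} and stop.

{ c, j, m, r }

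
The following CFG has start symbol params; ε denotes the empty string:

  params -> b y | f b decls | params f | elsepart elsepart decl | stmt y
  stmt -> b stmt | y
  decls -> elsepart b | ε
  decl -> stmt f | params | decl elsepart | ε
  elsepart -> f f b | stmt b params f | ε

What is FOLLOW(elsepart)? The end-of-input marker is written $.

{ $, b, f, y }

In params -> elsepart elsepart decl: add FIRST(elsepart decl)\{ε} = { b, f, y }.
  Since elsepart decl is nullable, also add FOLLOW(params) = { $, b, f, y }.
In params -> elsepart elsepart decl: add FIRST(decl)\{ε} = { b, f, y }.
  Since decl is nullable, also add FOLLOW(params) = { $, b, f, y }.
In decls -> elsepart b: add FIRST(b) = { b }.
In decl -> decl elsepart: elsepart is at the end, add FOLLOW(decl) = { $, b, f, y }.
Union: FOLLOW(elsepart) = { $, b, f, y }.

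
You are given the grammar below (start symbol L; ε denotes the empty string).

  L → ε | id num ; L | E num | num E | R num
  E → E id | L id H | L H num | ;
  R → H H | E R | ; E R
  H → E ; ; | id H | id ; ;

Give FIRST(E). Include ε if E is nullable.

{ ;, id, num }

From E → E id: add FIRST(E) = { ;, id, num }.
From E → L id H: L nullable, take FIRST(L) ∪ {id} = { ;, id, num }.
From E → L H num: L nullable, take FIRST(L) ∪ FIRST(H) = { ;, id, num }.
E → ; contributes {;}.
Union: FIRST(E) = { ;, id, num }.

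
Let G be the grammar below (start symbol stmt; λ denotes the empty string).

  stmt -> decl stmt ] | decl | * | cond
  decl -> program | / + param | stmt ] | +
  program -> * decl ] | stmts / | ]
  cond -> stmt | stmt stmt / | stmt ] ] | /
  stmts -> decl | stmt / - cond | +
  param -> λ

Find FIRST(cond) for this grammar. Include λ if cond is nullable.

From cond -> stmt: add FIRST(stmt) = { *, +, /, ] }.
From cond -> stmt stmt /: add FIRST(stmt) = { *, +, /, ] }.
From cond -> stmt ] ]: add FIRST(stmt) = { *, +, /, ] }.
cond -> / contributes {/}.
Union: FIRST(cond) = { *, +, /, ] }.

{ *, +, /, ] }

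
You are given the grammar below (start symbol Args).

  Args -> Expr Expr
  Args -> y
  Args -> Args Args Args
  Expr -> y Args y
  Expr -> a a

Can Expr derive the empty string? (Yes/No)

No

No nonterminal in this grammar is nullable.
No production of Expr has an RHS whose symbols are all nullable, so Expr is not nullable.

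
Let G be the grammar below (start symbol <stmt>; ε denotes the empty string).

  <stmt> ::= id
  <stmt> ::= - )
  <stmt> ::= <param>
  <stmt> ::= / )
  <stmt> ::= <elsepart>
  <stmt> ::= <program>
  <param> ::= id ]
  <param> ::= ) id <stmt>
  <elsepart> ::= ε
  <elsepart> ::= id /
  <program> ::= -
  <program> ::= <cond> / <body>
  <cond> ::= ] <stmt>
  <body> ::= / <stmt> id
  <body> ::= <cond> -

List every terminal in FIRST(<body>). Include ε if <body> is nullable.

<body> ::= / <stmt> id contributes {/}.
From <body> ::= <cond> -: add FIRST(<cond>) = { ] }.
Union: FIRST(<body>) = { /, ] }.

{ /, ] }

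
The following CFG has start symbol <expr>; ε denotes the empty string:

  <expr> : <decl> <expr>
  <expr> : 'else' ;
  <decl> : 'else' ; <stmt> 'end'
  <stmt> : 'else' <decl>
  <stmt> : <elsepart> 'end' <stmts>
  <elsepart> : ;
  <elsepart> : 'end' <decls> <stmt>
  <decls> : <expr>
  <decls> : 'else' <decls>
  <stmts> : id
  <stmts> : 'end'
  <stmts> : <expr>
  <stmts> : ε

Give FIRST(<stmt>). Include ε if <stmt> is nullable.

<stmt> : 'else' <decl> contributes {'else'}.
From <stmt> : <elsepart> 'end' <stmts>: add FIRST(<elsepart>) = { 'end', ; }.
Union: FIRST(<stmt>) = { 'else', 'end', ; }.

{ 'else', 'end', ; }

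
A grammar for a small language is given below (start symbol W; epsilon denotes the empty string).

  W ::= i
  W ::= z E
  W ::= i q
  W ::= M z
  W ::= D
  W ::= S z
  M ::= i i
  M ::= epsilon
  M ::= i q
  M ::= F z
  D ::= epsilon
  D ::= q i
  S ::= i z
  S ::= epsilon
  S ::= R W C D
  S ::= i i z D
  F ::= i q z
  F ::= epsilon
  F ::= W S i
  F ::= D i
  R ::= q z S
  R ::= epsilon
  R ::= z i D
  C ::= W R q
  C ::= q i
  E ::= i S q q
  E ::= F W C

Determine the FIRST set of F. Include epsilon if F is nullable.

{ i, q, z, epsilon }

F ::= i q z contributes {i}.
F ::= epsilon contributes epsilon.
From F ::= W S i: W, S nullable, take FIRST(W) ∪ FIRST(S) ∪ {i} = { i, q, z }.
From F ::= D i: D nullable, take FIRST(D) ∪ {i} = { i, q }.
Union: FIRST(F) = { i, q, z, epsilon }.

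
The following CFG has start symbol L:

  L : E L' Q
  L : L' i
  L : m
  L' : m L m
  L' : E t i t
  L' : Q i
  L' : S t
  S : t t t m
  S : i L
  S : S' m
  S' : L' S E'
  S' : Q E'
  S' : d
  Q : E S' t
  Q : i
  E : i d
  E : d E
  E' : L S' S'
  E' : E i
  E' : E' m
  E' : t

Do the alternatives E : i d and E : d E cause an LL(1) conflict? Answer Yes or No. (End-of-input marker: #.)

FIRST(i d) = { i } and FIRST(d E) = { d }.
The FIRST sets are disjoint and neither alternative is nullable — no conflict.

No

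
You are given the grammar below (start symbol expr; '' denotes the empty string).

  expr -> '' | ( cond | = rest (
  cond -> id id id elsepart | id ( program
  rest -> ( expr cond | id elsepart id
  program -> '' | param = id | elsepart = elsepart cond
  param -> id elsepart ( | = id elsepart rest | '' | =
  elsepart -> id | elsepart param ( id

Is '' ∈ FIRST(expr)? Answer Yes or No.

expr has an ''-production, so expr ⇒ ''.

Yes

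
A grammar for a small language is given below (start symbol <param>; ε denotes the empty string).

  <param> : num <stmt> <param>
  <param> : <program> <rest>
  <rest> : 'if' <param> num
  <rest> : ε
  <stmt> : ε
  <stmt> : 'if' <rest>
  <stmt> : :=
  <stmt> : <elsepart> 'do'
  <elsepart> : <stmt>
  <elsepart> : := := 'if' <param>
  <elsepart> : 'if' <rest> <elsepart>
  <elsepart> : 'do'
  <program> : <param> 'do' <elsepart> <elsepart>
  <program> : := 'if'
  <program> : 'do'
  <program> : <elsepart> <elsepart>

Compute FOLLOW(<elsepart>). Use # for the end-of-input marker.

{ #, 'do', 'if', :=, num }

In <stmt> : <elsepart> 'do': add FIRST('do') = { 'do' }.
In <elsepart> : 'if' <rest> <elsepart>: <elsepart> is at the end, add FOLLOW(<elsepart>) = { #, 'do', 'if', :=, num }.
In <program> : <param> 'do' <elsepart> <elsepart>: add FIRST(<elsepart>)\{ε} = { 'do', 'if', := }.
  Since <elsepart> is nullable, also add FOLLOW(<program>) = { #, 'do', 'if', :=, num }.
In <program> : <param> 'do' <elsepart> <elsepart>: <elsepart> is at the end, add FOLLOW(<program>) = { #, 'do', 'if', :=, num }.
In <program> : <elsepart> <elsepart>: add FIRST(<elsepart>)\{ε} = { 'do', 'if', := }.
  Since <elsepart> is nullable, also add FOLLOW(<program>) = { #, 'do', 'if', :=, num }.
In <program> : <elsepart> <elsepart>: <elsepart> is at the end, add FOLLOW(<program>) = { #, 'do', 'if', :=, num }.
Union: FOLLOW(<elsepart>) = { #, 'do', 'if', :=, num }.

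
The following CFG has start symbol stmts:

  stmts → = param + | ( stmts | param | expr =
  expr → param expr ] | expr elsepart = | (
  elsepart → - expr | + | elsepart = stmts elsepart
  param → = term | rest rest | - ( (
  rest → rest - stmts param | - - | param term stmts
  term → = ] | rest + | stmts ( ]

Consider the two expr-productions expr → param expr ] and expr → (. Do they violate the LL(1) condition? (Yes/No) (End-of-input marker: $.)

FIRST(param expr ]) = { -, = } and FIRST(() = { ( }.
The FIRST sets are disjoint and neither alternative is nullable — no conflict.

No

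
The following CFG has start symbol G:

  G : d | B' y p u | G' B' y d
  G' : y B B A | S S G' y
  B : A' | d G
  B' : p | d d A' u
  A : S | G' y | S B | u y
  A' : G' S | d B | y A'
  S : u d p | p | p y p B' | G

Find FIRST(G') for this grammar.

{ d, p, u, y }

G' : y B B A contributes {y}.
From G' : S S G' y: add FIRST(S) = { d, p, u, y }.
Union: FIRST(G') = { d, p, u, y }.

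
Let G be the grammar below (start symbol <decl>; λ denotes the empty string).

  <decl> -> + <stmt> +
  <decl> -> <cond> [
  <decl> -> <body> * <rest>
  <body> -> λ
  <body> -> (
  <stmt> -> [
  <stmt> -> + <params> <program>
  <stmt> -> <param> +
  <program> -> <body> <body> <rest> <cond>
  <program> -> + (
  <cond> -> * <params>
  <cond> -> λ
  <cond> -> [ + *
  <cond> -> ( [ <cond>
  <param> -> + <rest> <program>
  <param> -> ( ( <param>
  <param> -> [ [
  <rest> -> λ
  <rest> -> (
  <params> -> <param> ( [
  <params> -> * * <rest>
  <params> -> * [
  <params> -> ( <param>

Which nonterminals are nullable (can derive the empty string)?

{ <body>, <cond>, <program>, <rest> }

Directly nullable (have an λ-production): <body>, <cond>, <rest>.
<program> -> <body> <body> <rest> <cond> with every symbol nullable, so <program> is nullable.
No other nonterminal has a production whose RHS symbols are all nullable.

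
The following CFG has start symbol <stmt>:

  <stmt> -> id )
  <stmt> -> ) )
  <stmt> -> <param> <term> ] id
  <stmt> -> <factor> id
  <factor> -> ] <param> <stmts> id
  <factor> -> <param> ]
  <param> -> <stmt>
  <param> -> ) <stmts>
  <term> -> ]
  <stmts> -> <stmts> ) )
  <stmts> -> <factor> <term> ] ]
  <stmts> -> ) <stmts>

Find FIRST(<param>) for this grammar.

{ ), ], id }

From <param> -> <stmt>: add FIRST(<stmt>) = { ), ], id }.
<param> -> ) <stmts> contributes {)}.
Union: FIRST(<param>) = { ), ], id }.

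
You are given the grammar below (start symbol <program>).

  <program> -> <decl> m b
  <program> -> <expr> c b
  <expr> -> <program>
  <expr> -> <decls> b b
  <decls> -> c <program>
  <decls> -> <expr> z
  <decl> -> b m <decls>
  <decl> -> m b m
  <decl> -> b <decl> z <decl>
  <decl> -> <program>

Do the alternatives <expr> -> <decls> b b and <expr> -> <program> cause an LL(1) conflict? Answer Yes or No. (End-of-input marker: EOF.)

FIRST(<decls> b b) = { b, c, m } and FIRST(<program>) = { b, c, m }.
Both contain b, so the two alternatives are not disjoint — LL(1) conflict.

Yes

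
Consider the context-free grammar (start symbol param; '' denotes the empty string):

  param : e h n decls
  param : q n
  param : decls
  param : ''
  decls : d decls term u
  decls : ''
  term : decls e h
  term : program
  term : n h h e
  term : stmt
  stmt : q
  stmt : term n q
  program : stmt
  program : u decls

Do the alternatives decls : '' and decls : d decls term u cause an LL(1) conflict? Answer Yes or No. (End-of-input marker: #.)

FIRST('') = { '' } and FIRST(d decls term u) = { d }.
The first alternative is nullable and FOLLOW(decls) = { #, d, e, n, q, u } shares d with FIRST of the second — conflict.

Yes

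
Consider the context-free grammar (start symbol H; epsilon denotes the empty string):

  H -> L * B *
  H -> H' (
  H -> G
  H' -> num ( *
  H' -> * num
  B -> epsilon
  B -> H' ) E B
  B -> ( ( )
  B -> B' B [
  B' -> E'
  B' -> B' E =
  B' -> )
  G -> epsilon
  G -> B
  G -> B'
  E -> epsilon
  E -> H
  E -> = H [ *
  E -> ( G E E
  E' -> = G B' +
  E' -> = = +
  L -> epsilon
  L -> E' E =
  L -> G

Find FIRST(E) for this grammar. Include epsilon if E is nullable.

{ (, ), *, =, num, epsilon }

E -> epsilon contributes epsilon.
From E -> H: add FIRST(H) = { (, ), *, =, num, epsilon } (including epsilon since H is nullable).
E -> = H [ * contributes {=}.
E -> ( G E E contributes {(}.
Union: FIRST(E) = { (, ), *, =, num, epsilon }.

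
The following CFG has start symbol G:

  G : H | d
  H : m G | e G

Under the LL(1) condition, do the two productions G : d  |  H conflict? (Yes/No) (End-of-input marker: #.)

No

FIRST(d) = { d } and FIRST(H) = { e, m }.
The FIRST sets are disjoint and neither alternative is nullable — no conflict.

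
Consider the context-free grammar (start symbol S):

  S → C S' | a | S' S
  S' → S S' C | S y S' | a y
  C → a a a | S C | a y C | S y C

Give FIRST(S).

{ a }

From S → C S': add FIRST(C) = { a }.
S → a contributes {a}.
From S → S' S: add FIRST(S') = { a }.
Union: FIRST(S) = { a }.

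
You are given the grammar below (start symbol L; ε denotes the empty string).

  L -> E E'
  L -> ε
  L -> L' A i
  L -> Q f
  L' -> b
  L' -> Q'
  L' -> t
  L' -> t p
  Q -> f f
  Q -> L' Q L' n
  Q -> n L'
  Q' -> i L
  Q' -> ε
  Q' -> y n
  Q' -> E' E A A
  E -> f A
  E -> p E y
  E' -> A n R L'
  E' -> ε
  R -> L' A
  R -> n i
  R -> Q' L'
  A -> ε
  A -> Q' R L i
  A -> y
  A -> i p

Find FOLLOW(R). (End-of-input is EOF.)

{ EOF, b, f, i, n, p, t, y }

In E' -> A n R L': add FIRST(L')\{ε} = { b, f, i, n, p, t, y }.
  Since L' is nullable, also add FOLLOW(E') = { EOF, b, f, i, n, p, t, y }.
In A -> Q' R L i: add FIRST(L i) = { b, f, i, n, p, t, y }.
Union: FOLLOW(R) = { EOF, b, f, i, n, p, t, y }.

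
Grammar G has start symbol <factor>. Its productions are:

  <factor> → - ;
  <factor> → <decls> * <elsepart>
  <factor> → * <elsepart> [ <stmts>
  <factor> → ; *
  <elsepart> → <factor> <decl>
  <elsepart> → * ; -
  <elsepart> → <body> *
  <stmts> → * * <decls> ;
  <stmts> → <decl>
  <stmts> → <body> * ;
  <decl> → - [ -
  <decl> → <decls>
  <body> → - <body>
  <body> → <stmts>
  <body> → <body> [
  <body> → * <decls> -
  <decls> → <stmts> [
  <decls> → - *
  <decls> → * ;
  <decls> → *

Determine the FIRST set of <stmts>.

{ *, - }

<stmts> → * * <decls> ; contributes {*}.
From <stmts> → <decl>: add FIRST(<decl>) = { *, - }.
From <stmts> → <body> * ;: add FIRST(<body>) = { *, - }.
Union: FIRST(<stmts>) = { *, - }.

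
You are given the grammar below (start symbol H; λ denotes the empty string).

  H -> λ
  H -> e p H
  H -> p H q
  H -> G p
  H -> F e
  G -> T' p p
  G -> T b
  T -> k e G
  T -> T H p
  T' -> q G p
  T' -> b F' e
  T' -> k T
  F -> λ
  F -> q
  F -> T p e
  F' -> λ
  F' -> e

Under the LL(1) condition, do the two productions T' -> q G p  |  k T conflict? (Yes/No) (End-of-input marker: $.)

FIRST(q G p) = { q } and FIRST(k T) = { k }.
The FIRST sets are disjoint and neither alternative is nullable — no conflict.

No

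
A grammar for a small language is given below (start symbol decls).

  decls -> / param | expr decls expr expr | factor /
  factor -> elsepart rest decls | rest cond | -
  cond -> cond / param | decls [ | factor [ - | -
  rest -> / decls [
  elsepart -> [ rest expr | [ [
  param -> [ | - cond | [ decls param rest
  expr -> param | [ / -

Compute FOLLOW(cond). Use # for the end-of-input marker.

In factor -> rest cond: cond is at the end, add FOLLOW(factor) = { /, [ }.
In cond -> cond / param: add FIRST(/ param) = { / }.
In param -> - cond: cond is at the end, add FOLLOW(param) = { #, -, /, [ }.
Union: FOLLOW(cond) = { #, -, /, [ }.

{ #, -, /, [ }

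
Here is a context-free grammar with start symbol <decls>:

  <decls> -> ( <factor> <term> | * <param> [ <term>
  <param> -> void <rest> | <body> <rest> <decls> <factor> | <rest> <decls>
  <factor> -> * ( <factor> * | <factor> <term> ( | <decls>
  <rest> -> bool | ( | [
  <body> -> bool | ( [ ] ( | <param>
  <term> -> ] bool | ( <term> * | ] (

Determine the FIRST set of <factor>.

{ (, * }

<factor> -> * ( <factor> * contributes {*}.
From <factor> -> <factor> <term> (: add FIRST(<factor>) = { (, * }.
From <factor> -> <decls>: add FIRST(<decls>) = { (, * }.
Union: FIRST(<factor>) = { (, * }.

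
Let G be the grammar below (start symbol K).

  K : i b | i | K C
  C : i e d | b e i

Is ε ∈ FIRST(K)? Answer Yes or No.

No

No nonterminal in this grammar is nullable.
No production of K has an RHS whose symbols are all nullable, so K is not nullable.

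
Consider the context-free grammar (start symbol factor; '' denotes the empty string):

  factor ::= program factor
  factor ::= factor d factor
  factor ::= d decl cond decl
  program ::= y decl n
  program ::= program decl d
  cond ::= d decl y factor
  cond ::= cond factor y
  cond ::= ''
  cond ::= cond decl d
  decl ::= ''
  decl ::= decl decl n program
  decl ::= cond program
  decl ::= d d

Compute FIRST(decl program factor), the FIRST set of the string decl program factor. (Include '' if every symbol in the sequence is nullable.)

{ d, n, y }

Add FIRST(decl)\{''} = { d, n, y }; decl is nullable, continue.
Add FIRST(program) = { y }; program is not nullable, stop.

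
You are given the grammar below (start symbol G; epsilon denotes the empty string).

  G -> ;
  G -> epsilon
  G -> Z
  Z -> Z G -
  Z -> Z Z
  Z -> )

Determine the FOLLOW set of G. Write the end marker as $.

{ $, - }

G is the start symbol, so $ ∈ FOLLOW(G).
In Z -> Z G -: add FIRST(-) = { - }.
Union: FOLLOW(G) = { $, - }.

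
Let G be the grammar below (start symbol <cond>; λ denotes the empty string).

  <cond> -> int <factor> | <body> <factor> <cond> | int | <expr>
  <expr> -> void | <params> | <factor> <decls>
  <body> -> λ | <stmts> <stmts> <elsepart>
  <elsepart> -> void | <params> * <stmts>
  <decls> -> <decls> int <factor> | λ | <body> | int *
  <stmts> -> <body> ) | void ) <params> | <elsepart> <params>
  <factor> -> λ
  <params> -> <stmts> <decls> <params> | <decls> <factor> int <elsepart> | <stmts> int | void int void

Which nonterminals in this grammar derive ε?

{ <body>, <cond>, <decls>, <expr>, <factor> }

Directly nullable (have an λ-production): <body>, <decls>, <factor>.
<expr> -> <factor> <decls> with every symbol nullable, so <expr> is nullable.
<cond> -> <body> <factor> <cond> with every symbol nullable, so <cond> is nullable.
No other nonterminal has a production whose RHS symbols are all nullable.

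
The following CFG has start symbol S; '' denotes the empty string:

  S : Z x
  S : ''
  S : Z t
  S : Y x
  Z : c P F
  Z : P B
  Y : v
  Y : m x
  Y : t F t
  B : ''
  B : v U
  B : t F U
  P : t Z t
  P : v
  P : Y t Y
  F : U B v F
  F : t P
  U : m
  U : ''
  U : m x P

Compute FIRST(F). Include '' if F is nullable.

From F : U B v F: U, B nullable, take FIRST(U) ∪ FIRST(B) ∪ {v} = { m, t, v }.
F : t P contributes {t}.
Union: FIRST(F) = { m, t, v }.

{ m, t, v }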